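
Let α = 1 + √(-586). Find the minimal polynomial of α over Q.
m_α(x) = x^2 - 2x + 587

From α - 1 = √(-586), squaring gives (α - 1)^2 = -586, i.e. α^2 - 2α + 1 = -586, so α^2 - 2α + 587 = 0. The discriminant of x^2 - 2x + 587 is (-2)^2 - 4·(587) = 4 - 2348 = -2344, and 4·(-586) is not a perfect square in Q since -586 is squarefree and ≠ 1. Hence x^2 - 2x + 587 is irreducible over Q and is the minimal polynomial of α.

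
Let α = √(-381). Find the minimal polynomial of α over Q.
m_α(x) = x^2 + 381

α satisfies α^2 + 381 = 0, so x^2 + 381 annihilates α. Since d = -381 is squarefree and ≠ 1, it is not a perfect square in Q, so x^2 + 381 has no rational root and is therefore irreducible over Q (a degree-2 polynomial over a field is irreducible iff it has no root). Hence m_α(x) = x^2 + 381.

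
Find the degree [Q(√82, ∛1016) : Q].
[Q(√82, ∛1016) : Q] = 6

Let L = Q(√82, ∛1016). Since Q(√82) ⊂ L and [Q(√82):Q] = 2, the tower law gives 2 | [L:Q]. Likewise Q(∛1016) ⊂ L with [Q(∛1016):Q] = 3 (because 1016 is not a perfect cube), so 3 | [L:Q]. As gcd(2,3) = 1, [L:Q] is divisible by 6. Conversely L is generated over Q by √82 and ∛1016, so [L:Q] ≤ 2·3 = 6. Therefore [Q(√82, ∛1016) : Q] = 6.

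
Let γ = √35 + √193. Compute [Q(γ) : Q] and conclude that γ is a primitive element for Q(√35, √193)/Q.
[Q(γ) : Q] = 4 (equivalently, Q(γ) = Q(√35, √193))

Obviously Q(γ) ⊆ Q(√35, √193), and [Q(√35, √193):Q] = 4 (since 35, 193 are distinct squarefree integers > 1 with 6755 not a perfect square). To show equality we compute the minimal polynomial of γ. From γ = √35 + √193: γ^2 = 35 + 2√(6755) + 193 = 228 + 2√(6755), so γ^2 - 228 = 2√(6755); squaring, (γ^2 - 228)^2 = 4·6755, i.e. γ^4 - 456γ^2 + 51984 - 27020 = 0, i.e. γ^4 - 456γ^2 + 24964 = 0. So γ is a root of x^4 - 456x^2 + 24964. This polynomial is irreducible over Q: it has no rational root (each ±√35 ± √193 is irrational), and any factorization into two quadratics over Q would force √(6755) ∈ Q (pairing opposite roots) or √35, √193 ∈ Q (other pairings), all impossible. Hence [Q(γ):Q] = 4 = [Q(√35, √193):Q], so Q(γ) = Q(√35, √193).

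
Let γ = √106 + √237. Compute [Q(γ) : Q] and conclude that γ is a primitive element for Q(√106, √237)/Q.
[Q(γ) : Q] = 4 (equivalently, Q(γ) = Q(√106, √237))

Obviously Q(γ) ⊆ Q(√106, √237), and [Q(√106, √237):Q] = 4 (since 106, 237 are distinct squarefree integers > 1 with 25122 not a perfect square). To show equality we compute the minimal polynomial of γ. From γ = √106 + √237: γ^2 = 106 + 2√(25122) + 237 = 343 + 2√(25122), so γ^2 - 343 = 2√(25122); squaring, (γ^2 - 343)^2 = 4·25122, i.e. γ^4 - 686γ^2 + 117649 - 100488 = 0, i.e. γ^4 - 686γ^2 + 17161 = 0. So γ is a root of x^4 - 686x^2 + 17161. This polynomial is irreducible over Q: it has no rational root (each ±√106 ± √237 is irrational), and any factorization into two quadratics over Q would force √(25122) ∈ Q (pairing opposite roots) or √106, √237 ∈ Q (other pairings), all impossible. Hence [Q(γ):Q] = 4 = [Q(√106, √237):Q], so Q(γ) = Q(√106, √237).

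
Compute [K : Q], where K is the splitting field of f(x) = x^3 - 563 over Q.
[K : Q] = 6

The roots of x^3 - 563 are ∛563, ω∛563, ω^2∛563 where ω = e^(2πi/3) is a primitive cube root of unity, so K = Q(∛563, ω). Now [Q(∛563):Q] = 3 (since 563 is not a perfect cube, x^3 - 563 is irreducible) and [Q(ω):Q] = 2. Both 2 and 3 divide [K:Q], and [K:Q] ≤ 3·2 = 6, so [K:Q] = 6. (Equivalently: Q(∛563) ⊂ R but ω ∉ R, so [K : Q(∛563)] = 2.)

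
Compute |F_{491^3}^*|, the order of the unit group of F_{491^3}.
|F_{491^3}^*| = 118370770

F_{491^3} has 491^3 = 118370771 elements; its multiplicative group consists of all nonzero elements, so |F_{491^3}^*| = 118370771 - 1 = 118370770. (It is cyclic since any finite subgroup of the multiplicative group of a field is cyclic.)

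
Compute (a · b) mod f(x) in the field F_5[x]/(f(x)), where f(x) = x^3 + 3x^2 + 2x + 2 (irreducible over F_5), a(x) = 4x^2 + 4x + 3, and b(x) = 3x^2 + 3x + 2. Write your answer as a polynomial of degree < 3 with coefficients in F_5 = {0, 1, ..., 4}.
a · b ≡ x^2 + 2x (mod f(x))

Multiply in F_5[x]: a(x)·b(x) = (4x^2 + 4x + 3)·(3x^2 + 3x + 2) = 2x^4 + 4x^3 + 4x^2 + 2x + 1. This has degree ≥ 3, so divide by f(x) over F_5: 2x^4 + 4x^3 + 4x^2 + 2x + 1 = (2x + 3)·(x^3 + 3x^2 + 2x + 2) + (x^2 + 2x). Hence a·b ≡ x^2 + 2x (mod f). (F_5[x]/(f) is a field with 5^3 = 125 elements since f is irreducible of degree 3.)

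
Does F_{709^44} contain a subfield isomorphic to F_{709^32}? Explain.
No: F_{709^32} is not a subfield of F_{709^44}

F_{p^m} embeds in F_{p^n} iff m | n. Here 32 ∤ 44 (since 44 = 1·32 + 12 with remainder 12 ≠ 0), so F_{709^32} is not a subfield of F_{709^44}. Equivalently: if it were, the tower law would give 32 = [F_{709^32}:F_709] dividing [F_{709^44}:F_709] = 44, contradiction.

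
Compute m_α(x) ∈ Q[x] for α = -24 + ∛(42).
m_α(x) = x^3 + 72x^2 + 1728x + 13782

Set β = α + 24 = ∛(42), so β^3 = 42. Then (α + 24)^3 - 42 = 0, i.e. α is a root of g(x) = (x + 24)^3 - 42 = x^3 + 72x^2 + 1728x + 13782. Since g(x) = h(x + 24) where h(x) = x^3 - 42, and h is irreducible over Q (because 42 is not a perfect cube, so h has no rational root, and a monic cubic with no rational root is irreducible), g is also irreducible (irreducibility is preserved under the substitution x → x + 24). Hence m_α(x) = x^3 + 72x^2 + 1728x + 13782.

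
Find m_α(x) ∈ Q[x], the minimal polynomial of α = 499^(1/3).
m_α(x) = x^3 - 499

α satisfies α^3 = 499, so x^3 - 499 annihilates α. By the rational root test, a rational root p/q (in lowest terms) of x^3 - 499 would satisfy p^3 = 499 q^3, forcing q = 1 and p^3 = 499; but 499 is not a perfect cube, contradiction. A monic cubic over Q with no rational root is irreducible (any nontrivial factorization would include a linear factor). Hence x^3 - 499 is the minimal polynomial of α, and in particular [Q(α):Q] = 3.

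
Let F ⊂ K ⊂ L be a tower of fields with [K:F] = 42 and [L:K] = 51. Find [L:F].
[L:F] = 2142

The tower law says that for any tower of field extensions F ⊂ K ⊂ L with finite degrees, [L:F] = [L:K] · [K:F]. Here this gives [L:F] = 51 · 42 = 2142.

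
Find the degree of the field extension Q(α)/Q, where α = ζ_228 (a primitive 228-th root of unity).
[Q(α):Q] = 72

The minimal polynomial of ζ_228 over Q is the 228-th cyclotomic polynomial Φ_228(x), which is irreducible over Q and has degree φ(228) = 72. Hence [Q(α):Q] = φ(228) = 72.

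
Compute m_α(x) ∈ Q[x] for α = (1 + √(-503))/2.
m_α(x) = x^2 - x + 126

From 2α - 1 = √(-503), squaring gives (2α - 1)^2 = -503, i.e. 4α^2 - 4α + 1 = -503, so α^2 - α + (1 + 503)/4 = 0. Since -503 ≡ 1 (mod 4), (1 + 503)/4 = 126 ∈ Z. The polynomial x^2 - x + 126 has discriminant 1 - 4·(126) = -503, which is not a perfect square in Q (d = -503 is squarefree and ≠ 1), so x^2 - x + 126 is irreducible over Q. It is the minimal polynomial of α.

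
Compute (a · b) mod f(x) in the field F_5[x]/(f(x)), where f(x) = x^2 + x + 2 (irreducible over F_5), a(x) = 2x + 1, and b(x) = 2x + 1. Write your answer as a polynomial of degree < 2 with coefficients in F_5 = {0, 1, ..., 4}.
a · b ≡ 3 (mod f(x))

Multiply in F_5[x]: a(x)·b(x) = (2x + 1)·(2x + 1) = 4x^2 + 4x + 1. This has degree ≥ 2, so divide by f(x) over F_5: 4x^2 + 4x + 1 = (4)·(x^2 + x + 2) + (3). Hence a·b ≡ 3 (mod f). (F_5[x]/(f) is a field with 5^2 = 25 elements since f is irreducible of degree 2.)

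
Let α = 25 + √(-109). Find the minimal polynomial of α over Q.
m_α(x) = x^2 - 50x + 734

From α - 25 = √(-109), squaring gives (α - 25)^2 = -109, i.e. α^2 - 50α + 625 = -109, so α^2 - 50α + 734 = 0. The discriminant of x^2 - 50x + 734 is (-50)^2 - 4·(734) = 2500 - 2936 = -436, and 4·(-109) is not a perfect square in Q since -109 is squarefree and ≠ 1. Hence x^2 - 50x + 734 is irreducible over Q and is the minimal polynomial of α.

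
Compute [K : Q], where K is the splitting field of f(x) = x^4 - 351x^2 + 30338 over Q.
[K : Q] = 4

Solving the quadratic in x^2: x^2 = (351 ± √(351^2 - 4·30338))/2 = (351 ± √1849)/2 = (351 ± 43)/2, giving x^2 = 154 or x^2 = 197. So f(x) = (x^2 - 154)(x^2 - 197) and the roots of f are ±√154, ±√197. Hence the splitting field is K = Q(√154, √197). Since 154 and 197 are distinct squarefree integers > 1, their product 30338 is not a perfect square, so √197 ∉ Q(√154). By the tower law [K:Q] = [Q(√154,√197):Q(√154)] · [Q(√154):Q] = 2 · 2 = 4.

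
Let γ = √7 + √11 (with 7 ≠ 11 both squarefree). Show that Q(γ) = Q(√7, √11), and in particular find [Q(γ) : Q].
[Q(γ) : Q] = 4 (equivalently, Q(γ) = Q(√7, √11))

Obviously Q(γ) ⊆ Q(√7, √11), and [Q(√7, √11):Q] = 4 (since 7, 11 are distinct squarefree integers > 1 with 77 not a perfect square). To show equality we compute the minimal polynomial of γ. From γ = √7 + √11: γ^2 = 7 + 2√(77) + 11 = 18 + 2√(77), so γ^2 - 18 = 2√(77); squaring, (γ^2 - 18)^2 = 4·77, i.e. γ^4 - 36γ^2 + 324 - 308 = 0, i.e. γ^4 - 36γ^2 + 16 = 0. So γ is a root of x^4 - 36x^2 + 16. This polynomial is irreducible over Q: it has no rational root (each ±√7 ± √11 is irrational), and any factorization into two quadratics over Q would force √(77) ∈ Q (pairing opposite roots) or √7, √11 ∈ Q (other pairings), all impossible. Hence [Q(γ):Q] = 4 = [Q(√7, √11):Q], so Q(γ) = Q(√7, √11).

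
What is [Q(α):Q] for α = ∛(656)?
[Q(α):Q] = 3

The minimal polynomial of α is x^3 - 656, irreducible over Q since 656 is not a perfect cube (so x^3 - 656 has no rational root). Hence [Q(α):Q] = deg(m_α) = 3.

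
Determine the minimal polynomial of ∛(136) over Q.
m_α(x) = x^3 - 136

α satisfies α^3 = 136, so x^3 - 136 annihilates α. By the rational root test, a rational root p/q (in lowest terms) of x^3 - 136 would satisfy p^3 = 136 q^3, forcing q = 1 and p^3 = 136; but 136 is not a perfect cube, contradiction. A monic cubic over Q with no rational root is irreducible (any nontrivial factorization would include a linear factor). Hence x^3 - 136 is the minimal polynomial of α, and in particular [Q(α):Q] = 3.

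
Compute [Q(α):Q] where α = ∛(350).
[Q(α):Q] = 3

The minimal polynomial of α is x^3 - 350, irreducible over Q since 350 is not a perfect cube (so x^3 - 350 has no rational root). Hence [Q(α):Q] = deg(m_α) = 3.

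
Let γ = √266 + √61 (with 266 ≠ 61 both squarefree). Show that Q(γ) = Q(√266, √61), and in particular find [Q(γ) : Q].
[Q(γ) : Q] = 4 (equivalently, Q(γ) = Q(√266, √61))

Obviously Q(γ) ⊆ Q(√266, √61), and [Q(√266, √61):Q] = 4 (since 266, 61 are distinct squarefree integers > 1 with 16226 not a perfect square). To show equality we compute the minimal polynomial of γ. From γ = √266 + √61: γ^2 = 266 + 2√(16226) + 61 = 327 + 2√(16226), so γ^2 - 327 = 2√(16226); squaring, (γ^2 - 327)^2 = 4·16226, i.e. γ^4 - 654γ^2 + 106929 - 64904 = 0, i.e. γ^4 - 654γ^2 + 42025 = 0. So γ is a root of x^4 - 654x^2 + 42025. This polynomial is irreducible over Q: it has no rational root (each ±√266 ± √61 is irrational), and any factorization into two quadratics over Q would force √(16226) ∈ Q (pairing opposite roots) or √266, √61 ∈ Q (other pairings), all impossible. Hence [Q(γ):Q] = 4 = [Q(√266, √61):Q], so Q(γ) = Q(√266, √61).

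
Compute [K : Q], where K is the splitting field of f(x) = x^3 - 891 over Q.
[K : Q] = 6

The roots of x^3 - 891 are ∛891, ω∛891, ω^2∛891 where ω = e^(2πi/3) is a primitive cube root of unity, so K = Q(∛891, ω). Now [Q(∛891):Q] = 3 (since 891 is not a perfect cube, x^3 - 891 is irreducible) and [Q(ω):Q] = 2. Both 2 and 3 divide [K:Q], and [K:Q] ≤ 3·2 = 6, so [K:Q] = 6. (Equivalently: Q(∛891) ⊂ R but ω ∉ R, so [K : Q(∛891)] = 2.)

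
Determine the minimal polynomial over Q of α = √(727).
m_α(x) = x^2 - 727

α satisfies α^2 - 727 = 0, so x^2 - 727 annihilates α. Since d = 727 is squarefree and ≠ 1, it is not a perfect square in Q, so x^2 - 727 has no rational root and is therefore irreducible over Q (a degree-2 polynomial over a field is irreducible iff it has no root). Hence m_α(x) = x^2 - 727.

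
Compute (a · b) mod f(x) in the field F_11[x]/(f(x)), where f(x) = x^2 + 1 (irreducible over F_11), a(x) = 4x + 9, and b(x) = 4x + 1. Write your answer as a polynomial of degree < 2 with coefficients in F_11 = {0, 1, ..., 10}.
a · b ≡ 7x + 4 (mod f(x))

Multiply in F_11[x]: a(x)·b(x) = (4x + 9)·(4x + 1) = 5x^2 + 7x + 9. This has degree ≥ 2, so divide by f(x) over F_11: 5x^2 + 7x + 9 = (5)·(x^2 + 1) + (7x + 4). Hence a·b ≡ 7x + 4 (mod f). (F_11[x]/(f) is a field with 11^2 = 121 elements since f is irreducible of degree 2.)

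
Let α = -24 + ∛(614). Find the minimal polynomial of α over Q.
m_α(x) = x^3 + 72x^2 + 1728x + 13210

Set β = α + 24 = ∛(614), so β^3 = 614. Then (α + 24)^3 - 614 = 0, i.e. α is a root of g(x) = (x + 24)^3 - 614 = x^3 + 72x^2 + 1728x + 13210. Since g(x) = h(x + 24) where h(x) = x^3 - 614, and h is irreducible over Q (because 614 is not a perfect cube, so h has no rational root, and a monic cubic with no rational root is irreducible), g is also irreducible (irreducibility is preserved under the substitution x → x + 24). Hence m_α(x) = x^3 + 72x^2 + 1728x + 13210.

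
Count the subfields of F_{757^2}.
F_{757^2} has 2 subfields

The subfields of F_{p^n} are exactly the fields F_{p^d} for d | n (each is the fixed field of the unique index-d subgroup of Gal(F_{p^n}/F_p) ≅ Z/nZ). The divisors of n = 2 are {1, 2}, giving 2 subfields: F_{757^1}, F_{757^2}.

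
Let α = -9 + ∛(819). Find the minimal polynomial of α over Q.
m_α(x) = x^3 + 27x^2 + 243x - 90

Set β = α + 9 = ∛(819), so β^3 = 819. Then (α + 9)^3 - 819 = 0, i.e. α is a root of g(x) = (x + 9)^3 - 819 = x^3 + 27x^2 + 243x - 90. Since g(x) = h(x + 9) where h(x) = x^3 - 819, and h is irreducible over Q (because 819 is not a perfect cube, so h has no rational root, and a monic cubic with no rational root is irreducible), g is also irreducible (irreducibility is preserved under the substitution x → x + 9). Hence m_α(x) = x^3 + 27x^2 + 243x - 90.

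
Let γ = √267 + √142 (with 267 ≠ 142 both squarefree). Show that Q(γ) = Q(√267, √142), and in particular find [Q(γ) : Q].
[Q(γ) : Q] = 4 (equivalently, Q(γ) = Q(√267, √142))

Obviously Q(γ) ⊆ Q(√267, √142), and [Q(√267, √142):Q] = 4 (since 267, 142 are distinct squarefree integers > 1 with 37914 not a perfect square). To show equality we compute the minimal polynomial of γ. From γ = √267 + √142: γ^2 = 267 + 2√(37914) + 142 = 409 + 2√(37914), so γ^2 - 409 = 2√(37914); squaring, (γ^2 - 409)^2 = 4·37914, i.e. γ^4 - 818γ^2 + 167281 - 151656 = 0, i.e. γ^4 - 818γ^2 + 15625 = 0. So γ is a root of x^4 - 818x^2 + 15625. This polynomial is irreducible over Q: it has no rational root (each ±√267 ± √142 is irrational), and any factorization into two quadratics over Q would force √(37914) ∈ Q (pairing opposite roots) or √267, √142 ∈ Q (other pairings), all impossible. Hence [Q(γ):Q] = 4 = [Q(√267, √142):Q], so Q(γ) = Q(√267, √142).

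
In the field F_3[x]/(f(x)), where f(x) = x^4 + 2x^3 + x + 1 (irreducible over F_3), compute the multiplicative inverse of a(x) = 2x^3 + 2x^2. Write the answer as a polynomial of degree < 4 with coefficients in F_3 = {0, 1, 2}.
a(x)^(-1) ≡ 2x^2 + 2 (mod f(x))

Since f is irreducible over F_3, F_3[x]/(f) is a field and a(x) ≠ 0 has an inverse. Apply the extended Euclidean algorithm to f(x) and a(x) in F_3[x]: f(x) = (2x + 2)·a(x) + (2x^2 + x + 1);  a(x) = (x + 2)·(2x^2 + x + 1) + (1). The last nonzero remainder is the constant 1 = gcd(f, a) in F_3. Back-substituting through the division chain expresses 1 = s(x)·a(x) + t(x)·f(x) with s(x) ≡ 2x^2 + 2 (mod f), so a(x)^(-1) ≡ s(x) = 2x^2 + 2 (mod f). Check: (2x^3 + 2x^2)·(2x^2 + 2) = x^5 + x^4 + x^3 + x^2 ≡ 1 (mod x^4 + 2x^3 + x + 1).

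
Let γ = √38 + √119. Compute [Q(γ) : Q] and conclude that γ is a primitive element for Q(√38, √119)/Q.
[Q(γ) : Q] = 4 (equivalently, Q(γ) = Q(√38, √119))

Obviously Q(γ) ⊆ Q(√38, √119), and [Q(√38, √119):Q] = 4 (since 38, 119 are distinct squarefree integers > 1 with 4522 not a perfect square). To show equality we compute the minimal polynomial of γ. From γ = √38 + √119: γ^2 = 38 + 2√(4522) + 119 = 157 + 2√(4522), so γ^2 - 157 = 2√(4522); squaring, (γ^2 - 157)^2 = 4·4522, i.e. γ^4 - 314γ^2 + 24649 - 18088 = 0, i.e. γ^4 - 314γ^2 + 6561 = 0. So γ is a root of x^4 - 314x^2 + 6561. This polynomial is irreducible over Q: it has no rational root (each ±√38 ± √119 is irrational), and any factorization into two quadratics over Q would force √(4522) ∈ Q (pairing opposite roots) or √38, √119 ∈ Q (other pairings), all impossible. Hence [Q(γ):Q] = 4 = [Q(√38, √119):Q], so Q(γ) = Q(√38, √119).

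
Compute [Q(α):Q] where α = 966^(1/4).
[Q(α):Q] = 4

α is a root of x^4 - 966. By Eisenstein's criterion at the prime p = 2 (which divides the constant term 966 but p^2 = 4 does not, since 966 is squarefree), x^4 - 966 is irreducible over Q. Hence [Q(α):Q] = 4.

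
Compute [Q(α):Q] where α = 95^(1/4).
[Q(α):Q] = 4

α is a root of x^4 - 95. By Eisenstein's criterion at the prime p = 5 (which divides the constant term 95 but p^2 = 25 does not, since 95 is squarefree), x^4 - 95 is irreducible over Q. Hence [Q(α):Q] = 4.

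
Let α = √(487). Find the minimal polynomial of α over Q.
m_α(x) = x^2 - 487

α satisfies α^2 - 487 = 0, so x^2 - 487 annihilates α. Since d = 487 is squarefree and ≠ 1, it is not a perfect square in Q, so x^2 - 487 has no rational root and is therefore irreducible over Q (a degree-2 polynomial over a field is irreducible iff it has no root). Hence m_α(x) = x^2 - 487.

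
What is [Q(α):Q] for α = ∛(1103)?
[Q(α):Q] = 3

The minimal polynomial of α is x^3 - 1103, irreducible over Q since 1103 is not a perfect cube (so x^3 - 1103 has no rational root). Hence [Q(α):Q] = deg(m_α) = 3.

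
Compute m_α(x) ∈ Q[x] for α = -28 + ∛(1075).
m_α(x) = x^3 + 84x^2 + 2352x + 20877

Set β = α + 28 = ∛(1075), so β^3 = 1075. Then (α + 28)^3 - 1075 = 0, i.e. α is a root of g(x) = (x + 28)^3 - 1075 = x^3 + 84x^2 + 2352x + 20877. Since g(x) = h(x + 28) where h(x) = x^3 - 1075, and h is irreducible over Q (because 1075 is not a perfect cube, so h has no rational root, and a monic cubic with no rational root is irreducible), g is also irreducible (irreducibility is preserved under the substitution x → x + 28). Hence m_α(x) = x^3 + 84x^2 + 2352x + 20877.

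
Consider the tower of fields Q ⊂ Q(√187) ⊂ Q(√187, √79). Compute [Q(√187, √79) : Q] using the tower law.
[Q(√187, √79) : Q] = 4

[Q(√187):Q] = 2 (min poly x^2 - 187, irreducible since 187 is squarefree > 1). For the top step, suppose √79 ∈ Q(√187), say √79 = c + d√187 with c, d ∈ Q. Squaring: 79 = c^2 + 187d^2 + 2cd√187. Since √187 ∉ Q this forces 2cd = 0. If d = 0 then √79 = c ∈ Q, contradicting 79 squarefree > 1. If c = 0 then 79 = 187d^2, so 187·79 = (187d)^2 is a perfect square in Q — but 187·79 = 14773 is not a perfect square (since 187 and 79 are distinct squarefree integers). Contradiction. Hence √79 ∉ Q(√187), so x^2 - 79 stays irreducible over Q(√187) and [Q(√187, √79) : Q(√187)] = 2. By the tower law, [Q(√187, √79) : Q] = 2 · 2 = 4.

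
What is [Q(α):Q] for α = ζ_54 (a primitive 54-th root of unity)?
[Q(α):Q] = 18

The minimal polynomial of ζ_54 over Q is the 54-th cyclotomic polynomial Φ_54(x), which is irreducible over Q and has degree φ(54) = 18. Hence [Q(α):Q] = φ(54) = 18.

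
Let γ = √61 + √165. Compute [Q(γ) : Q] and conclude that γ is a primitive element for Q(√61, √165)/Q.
[Q(γ) : Q] = 4 (equivalently, Q(γ) = Q(√61, √165))

Obviously Q(γ) ⊆ Q(√61, √165), and [Q(√61, √165):Q] = 4 (since 61, 165 are distinct squarefree integers > 1 with 10065 not a perfect square). To show equality we compute the minimal polynomial of γ. From γ = √61 + √165: γ^2 = 61 + 2√(10065) + 165 = 226 + 2√(10065), so γ^2 - 226 = 2√(10065); squaring, (γ^2 - 226)^2 = 4·10065, i.e. γ^4 - 452γ^2 + 51076 - 40260 = 0, i.e. γ^4 - 452γ^2 + 10816 = 0. So γ is a root of x^4 - 452x^2 + 10816. This polynomial is irreducible over Q: it has no rational root (each ±√61 ± √165 is irrational), and any factorization into two quadratics over Q would force √(10065) ∈ Q (pairing opposite roots) or √61, √165 ∈ Q (other pairings), all impossible. Hence [Q(γ):Q] = 4 = [Q(√61, √165):Q], so Q(γ) = Q(√61, √165).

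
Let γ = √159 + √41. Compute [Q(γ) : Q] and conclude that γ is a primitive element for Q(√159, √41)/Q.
[Q(γ) : Q] = 4 (equivalently, Q(γ) = Q(√159, √41))

Obviously Q(γ) ⊆ Q(√159, √41), and [Q(√159, √41):Q] = 4 (since 159, 41 are distinct squarefree integers > 1 with 6519 not a perfect square). To show equality we compute the minimal polynomial of γ. From γ = √159 + √41: γ^2 = 159 + 2√(6519) + 41 = 200 + 2√(6519), so γ^2 - 200 = 2√(6519); squaring, (γ^2 - 200)^2 = 4·6519, i.e. γ^4 - 400γ^2 + 40000 - 26076 = 0, i.e. γ^4 - 400γ^2 + 13924 = 0. So γ is a root of x^4 - 400x^2 + 13924. This polynomial is irreducible over Q: it has no rational root (each ±√159 ± √41 is irrational), and any factorization into two quadratics over Q would force √(6519) ∈ Q (pairing opposite roots) or √159, √41 ∈ Q (other pairings), all impossible. Hence [Q(γ):Q] = 4 = [Q(√159, √41):Q], so Q(γ) = Q(√159, √41).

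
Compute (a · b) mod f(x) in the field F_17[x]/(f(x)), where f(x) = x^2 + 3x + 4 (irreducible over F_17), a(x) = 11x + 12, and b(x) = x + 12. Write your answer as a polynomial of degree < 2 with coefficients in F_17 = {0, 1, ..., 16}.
a · b ≡ 9x + 15 (mod f(x))

Multiply in F_17[x]: a(x)·b(x) = (11x + 12)·(x + 12) = 11x^2 + 8x + 8. This has degree ≥ 2, so divide by f(x) over F_17: 11x^2 + 8x + 8 = (11)·(x^2 + 3x + 4) + (9x + 15). Hence a·b ≡ 9x + 15 (mod f). (F_17[x]/(f) is a field with 17^2 = 289 elements since f is irreducible of degree 2.)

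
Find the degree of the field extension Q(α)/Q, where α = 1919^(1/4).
[Q(α):Q] = 4

α is a root of x^4 - 1919. By Eisenstein's criterion at the prime p = 19 (which divides the constant term 1919 but p^2 = 361 does not, since 1919 is squarefree), x^4 - 1919 is irreducible over Q. Hence [Q(α):Q] = 4.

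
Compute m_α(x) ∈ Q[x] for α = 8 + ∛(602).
m_α(x) = x^3 - 24x^2 + 192x - 1114

Set β = α - 8 = ∛(602), so β^3 = 602. Then (α - 8)^3 - 602 = 0, i.e. α is a root of g(x) = (x - 8)^3 - 602 = x^3 - 24x^2 + 192x - 1114. Since g(x) = h(x - 8) where h(x) = x^3 - 602, and h is irreducible over Q (because 602 is not a perfect cube, so h has no rational root, and a monic cubic with no rational root is irreducible), g is also irreducible (irreducibility is preserved under the substitution x → x - 8). Hence m_α(x) = x^3 - 24x^2 + 192x - 1114.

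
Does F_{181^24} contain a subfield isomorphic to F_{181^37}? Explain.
No: F_{181^37} is not a subfield of F_{181^24}

F_{p^m} embeds in F_{p^n} iff m | n. Here 37 ∤ 24 (since 24 = 0·37 + 24 with remainder 24 ≠ 0), so F_{181^37} is not a subfield of F_{181^24}. Equivalently: if it were, the tower law would give 37 = [F_{181^37}:F_181] dividing [F_{181^24}:F_181] = 24, contradiction.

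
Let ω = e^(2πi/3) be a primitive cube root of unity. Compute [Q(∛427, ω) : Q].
[Q(∛427, ω) : Q] = 6

[Q(∛427):Q] = 3 (min poly x^3 - 427, irreducible since 427 is not a perfect cube). [Q(ω):Q] = 2 (min poly x^2 + x + 1). Since Q(∛427) ⊂ R and ω ∉ R, we have ω ∉ Q(∛427), so x^2 + x + 1 remains irreducible over Q(∛427) and [Q(∛427, ω) : Q(∛427)] = 2. By the tower law, [Q(∛427, ω) : Q] = 3 · 2 = 6. (In fact Q(∛427, ω) is the splitting field of x^3 - 427 over Q.)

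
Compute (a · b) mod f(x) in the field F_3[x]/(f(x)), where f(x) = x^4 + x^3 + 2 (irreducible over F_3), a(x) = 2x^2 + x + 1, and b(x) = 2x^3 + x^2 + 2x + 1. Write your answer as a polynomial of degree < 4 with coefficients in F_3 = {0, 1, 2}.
a · b ≡ x^3 + 2x^2 + x + 1 (mod f(x))

Multiply in F_3[x]: a(x)·b(x) = (2x^2 + x + 1)·(2x^3 + x^2 + 2x + 1) = x^5 + x^4 + x^3 + 2x^2 + 1. This has degree ≥ 4, so divide by f(x) over F_3: x^5 + x^4 + x^3 + 2x^2 + 1 = (x)·(x^4 + x^3 + 2) + (x^3 + 2x^2 + x + 1). Hence a·b ≡ x^3 + 2x^2 + x + 1 (mod f). (F_3[x]/(f) is a field with 3^4 = 81 elements since f is irreducible of degree 4.)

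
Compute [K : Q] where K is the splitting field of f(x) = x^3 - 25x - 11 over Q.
[K : Q] = 6

By the rational root test, any rational root of the monic integer polynomial f(x) = x^3 - 25x - 11 must be an integer dividing the constant term -11, i.e. one of ±{1, 11}. Evaluating: f(1) = -35, f(-1) = 13, f(11) = 1045, f(-11) = -1067; none is 0, so f has no rational root and is therefore irreducible over Q (a cubic with no linear factor over a field is irreducible). For an irreducible cubic, the Galois group is A_3 or S_3 according as the discriminant disc(f) = -4a^3 - 27b^2 = -4·(-25)^3 - 27·(-11)^2 = 59233 is or is not a square in Q. Here disc(f) = 59233 is not a perfect square in Q, so the Galois group of f over Q is not contained in A_3 and must be all of S_3. The splitting field has degree |S_3| = 6 over Q, so [K : Q] = 6.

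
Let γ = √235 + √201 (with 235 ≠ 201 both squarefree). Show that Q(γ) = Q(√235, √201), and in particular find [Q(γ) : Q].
[Q(γ) : Q] = 4 (equivalently, Q(γ) = Q(√235, √201))

Obviously Q(γ) ⊆ Q(√235, √201), and [Q(√235, √201):Q] = 4 (since 235, 201 are distinct squarefree integers > 1 with 47235 not a perfect square). To show equality we compute the minimal polynomial of γ. From γ = √235 + √201: γ^2 = 235 + 2√(47235) + 201 = 436 + 2√(47235), so γ^2 - 436 = 2√(47235); squaring, (γ^2 - 436)^2 = 4·47235, i.e. γ^4 - 872γ^2 + 190096 - 188940 = 0, i.e. γ^4 - 872γ^2 + 1156 = 0. So γ is a root of x^4 - 872x^2 + 1156. This polynomial is irreducible over Q: it has no rational root (each ±√235 ± √201 is irrational), and any factorization into two quadratics over Q would force √(47235) ∈ Q (pairing opposite roots) or √235, √201 ∈ Q (other pairings), all impossible. Hence [Q(γ):Q] = 4 = [Q(√235, √201):Q], so Q(γ) = Q(√235, √201).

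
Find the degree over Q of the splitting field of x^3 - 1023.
[K : Q] = 6

The roots of x^3 - 1023 are ∛1023, ω∛1023, ω^2∛1023 where ω = e^(2πi/3) is a primitive cube root of unity, so K = Q(∛1023, ω). Now [Q(∛1023):Q] = 3 (since 1023 is not a perfect cube, x^3 - 1023 is irreducible) and [Q(ω):Q] = 2. Both 2 and 3 divide [K:Q], and [K:Q] ≤ 3·2 = 6, so [K:Q] = 6. (Equivalently: Q(∛1023) ⊂ R but ω ∉ R, so [K : Q(∛1023)] = 2.)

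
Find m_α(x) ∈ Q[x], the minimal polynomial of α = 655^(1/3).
m_α(x) = x^3 - 655

α satisfies α^3 = 655, so x^3 - 655 annihilates α. By the rational root test, a rational root p/q (in lowest terms) of x^3 - 655 would satisfy p^3 = 655 q^3, forcing q = 1 and p^3 = 655; but 655 is not a perfect cube, contradiction. A monic cubic over Q with no rational root is irreducible (any nontrivial factorization would include a linear factor). Hence x^3 - 655 is the minimal polynomial of α, and in particular [Q(α):Q] = 3.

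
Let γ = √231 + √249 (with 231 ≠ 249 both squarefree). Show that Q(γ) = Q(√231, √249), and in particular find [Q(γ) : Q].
[Q(γ) : Q] = 4 (equivalently, Q(γ) = Q(√231, √249))

Obviously Q(γ) ⊆ Q(√231, √249), and [Q(√231, √249):Q] = 4 (since 231, 249 are distinct squarefree integers > 1 with 57519 not a perfect square). To show equality we compute the minimal polynomial of γ. From γ = √231 + √249: γ^2 = 231 + 2√(57519) + 249 = 480 + 2√(57519), so γ^2 - 480 = 2√(57519); squaring, (γ^2 - 480)^2 = 4·57519, i.e. γ^4 - 960γ^2 + 230400 - 230076 = 0, i.e. γ^4 - 960γ^2 + 324 = 0. So γ is a root of x^4 - 960x^2 + 324. This polynomial is irreducible over Q: it has no rational root (each ±√231 ± √249 is irrational), and any factorization into two quadratics over Q would force √(57519) ∈ Q (pairing opposite roots) or √231, √249 ∈ Q (other pairings), all impossible. Hence [Q(γ):Q] = 4 = [Q(√231, √249):Q], so Q(γ) = Q(√231, √249).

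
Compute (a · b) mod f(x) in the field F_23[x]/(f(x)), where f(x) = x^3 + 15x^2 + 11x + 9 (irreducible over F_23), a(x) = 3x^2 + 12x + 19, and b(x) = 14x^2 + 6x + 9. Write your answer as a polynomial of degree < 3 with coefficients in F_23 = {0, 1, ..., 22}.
a · b ≡ 8x^2 + 13x + 4 (mod f(x))

Multiply in F_23[x]: a(x)·b(x) = (3x^2 + 12x + 19)·(14x^2 + 6x + 9) = 19x^4 + 2x^3 + 20x^2 + 15x + 10. This has degree ≥ 3, so divide by f(x) over F_23: 19x^4 + 2x^3 + 20x^2 + 15x + 10 = (19x + 16)·(x^3 + 15x^2 + 11x + 9) + (8x^2 + 13x + 4). Hence a·b ≡ 8x^2 + 13x + 4 (mod f). (F_23[x]/(f) is a field with 23^3 = 12167 elements since f is irreducible of degree 3.)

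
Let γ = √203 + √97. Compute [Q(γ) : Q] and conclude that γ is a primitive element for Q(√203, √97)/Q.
[Q(γ) : Q] = 4 (equivalently, Q(γ) = Q(√203, √97))

Obviously Q(γ) ⊆ Q(√203, √97), and [Q(√203, √97):Q] = 4 (since 203, 97 are distinct squarefree integers > 1 with 19691 not a perfect square). To show equality we compute the minimal polynomial of γ. From γ = √203 + √97: γ^2 = 203 + 2√(19691) + 97 = 300 + 2√(19691), so γ^2 - 300 = 2√(19691); squaring, (γ^2 - 300)^2 = 4·19691, i.e. γ^4 - 600γ^2 + 90000 - 78764 = 0, i.e. γ^4 - 600γ^2 + 11236 = 0. So γ is a root of x^4 - 600x^2 + 11236. This polynomial is irreducible over Q: it has no rational root (each ±√203 ± √97 is irrational), and any factorization into two quadratics over Q would force √(19691) ∈ Q (pairing opposite roots) or √203, √97 ∈ Q (other pairings), all impossible. Hence [Q(γ):Q] = 4 = [Q(√203, √97):Q], so Q(γ) = Q(√203, √97).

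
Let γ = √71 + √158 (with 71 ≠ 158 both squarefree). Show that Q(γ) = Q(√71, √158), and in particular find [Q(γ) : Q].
[Q(γ) : Q] = 4 (equivalently, Q(γ) = Q(√71, √158))

Obviously Q(γ) ⊆ Q(√71, √158), and [Q(√71, √158):Q] = 4 (since 71, 158 are distinct squarefree integers > 1 with 11218 not a perfect square). To show equality we compute the minimal polynomial of γ. From γ = √71 + √158: γ^2 = 71 + 2√(11218) + 158 = 229 + 2√(11218), so γ^2 - 229 = 2√(11218); squaring, (γ^2 - 229)^2 = 4·11218, i.e. γ^4 - 458γ^2 + 52441 - 44872 = 0, i.e. γ^4 - 458γ^2 + 7569 = 0. So γ is a root of x^4 - 458x^2 + 7569. This polynomial is irreducible over Q: it has no rational root (each ±√71 ± √158 is irrational), and any factorization into two quadratics over Q would force √(11218) ∈ Q (pairing opposite roots) or √71, √158 ∈ Q (other pairings), all impossible. Hence [Q(γ):Q] = 4 = [Q(√71, √158):Q], so Q(γ) = Q(√71, √158).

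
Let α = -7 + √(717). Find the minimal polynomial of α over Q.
m_α(x) = x^2 + 14x - 668

From α + 7 = √(717), squaring gives (α + 7)^2 = 717, i.e. α^2 + 14α + 49 = 717, so α^2 + 14α - 668 = 0. The discriminant of x^2 + 14x - 668 is (14)^2 - 4·(-668) = 196 + 2672 = 2868, and 4·(717) is not a perfect square in Q since 717 is squarefree and ≠ 1. Hence x^2 + 14x - 668 is irreducible over Q and is the minimal polynomial of α.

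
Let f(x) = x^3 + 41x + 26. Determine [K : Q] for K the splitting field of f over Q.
[K : Q] = 6

By the rational root test, any rational root of the monic integer polynomial f(x) = x^3 + 41x + 26 must be an integer dividing the constant term 26, i.e. one of ±{1, 2, 13, 26}. Evaluating: f(1) = 68, f(-1) = -16, f(2) = 116, f(-2) = -64, f(13) = 2756, f(-13) = -2704, f(26) = 18668, f(-26) = -18616; none is 0, so f has no rational root and is therefore irreducible over Q (a cubic with no linear factor over a field is irreducible). For an irreducible cubic, the Galois group is A_3 or S_3 according as the discriminant disc(f) = -4a^3 - 27b^2 = -4·(41)^3 - 27·(26)^2 = -293936 is or is not a square in Q. Here disc(f) = -293936 is not a perfect square in Q, so the Galois group of f over Q is not contained in A_3 and must be all of S_3. The splitting field has degree |S_3| = 6 over Q, so [K : Q] = 6.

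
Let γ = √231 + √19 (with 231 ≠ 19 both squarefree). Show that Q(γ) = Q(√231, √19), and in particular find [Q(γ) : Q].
[Q(γ) : Q] = 4 (equivalently, Q(γ) = Q(√231, √19))

Obviously Q(γ) ⊆ Q(√231, √19), and [Q(√231, √19):Q] = 4 (since 231, 19 are distinct squarefree integers > 1 with 4389 not a perfect square). To show equality we compute the minimal polynomial of γ. From γ = √231 + √19: γ^2 = 231 + 2√(4389) + 19 = 250 + 2√(4389), so γ^2 - 250 = 2√(4389); squaring, (γ^2 - 250)^2 = 4·4389, i.e. γ^4 - 500γ^2 + 62500 - 17556 = 0, i.e. γ^4 - 500γ^2 + 44944 = 0. So γ is a root of x^4 - 500x^2 + 44944. This polynomial is irreducible over Q: it has no rational root (each ±√231 ± √19 is irrational), and any factorization into two quadratics over Q would force √(4389) ∈ Q (pairing opposite roots) or √231, √19 ∈ Q (other pairings), all impossible. Hence [Q(γ):Q] = 4 = [Q(√231, √19):Q], so Q(γ) = Q(√231, √19).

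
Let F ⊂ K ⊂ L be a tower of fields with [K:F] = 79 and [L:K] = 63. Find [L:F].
[L:F] = 4977

The tower law says that for any tower of field extensions F ⊂ K ⊂ L with finite degrees, [L:F] = [L:K] · [K:F]. Here this gives [L:F] = 63 · 79 = 4977.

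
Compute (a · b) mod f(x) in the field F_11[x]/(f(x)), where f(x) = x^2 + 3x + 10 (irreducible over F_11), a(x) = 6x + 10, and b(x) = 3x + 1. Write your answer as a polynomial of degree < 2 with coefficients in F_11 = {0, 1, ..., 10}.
a · b ≡ 4x + 6 (mod f(x))

Multiply in F_11[x]: a(x)·b(x) = (6x + 10)·(3x + 1) = 7x^2 + 3x + 10. This has degree ≥ 2, so divide by f(x) over F_11: 7x^2 + 3x + 10 = (7)·(x^2 + 3x + 10) + (4x + 6). Hence a·b ≡ 4x + 6 (mod f). (F_11[x]/(f) is a field with 11^2 = 121 elements since f is irreducible of degree 2.)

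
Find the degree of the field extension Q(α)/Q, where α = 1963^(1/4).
[Q(α):Q] = 4

α is a root of x^4 - 1963. By Eisenstein's criterion at the prime p = 13 (which divides the constant term 1963 but p^2 = 169 does not, since 1963 is squarefree), x^4 - 1963 is irreducible over Q. Hence [Q(α):Q] = 4.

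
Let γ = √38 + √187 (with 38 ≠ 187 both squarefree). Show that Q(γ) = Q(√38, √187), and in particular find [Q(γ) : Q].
[Q(γ) : Q] = 4 (equivalently, Q(γ) = Q(√38, √187))

Obviously Q(γ) ⊆ Q(√38, √187), and [Q(√38, √187):Q] = 4 (since 38, 187 are distinct squarefree integers > 1 with 7106 not a perfect square). To show equality we compute the minimal polynomial of γ. From γ = √38 + √187: γ^2 = 38 + 2√(7106) + 187 = 225 + 2√(7106), so γ^2 - 225 = 2√(7106); squaring, (γ^2 - 225)^2 = 4·7106, i.e. γ^4 - 450γ^2 + 50625 - 28424 = 0, i.e. γ^4 - 450γ^2 + 22201 = 0. So γ is a root of x^4 - 450x^2 + 22201. This polynomial is irreducible over Q: it has no rational root (each ±√38 ± √187 is irrational), and any factorization into two quadratics over Q would force √(7106) ∈ Q (pairing opposite roots) or √38, √187 ∈ Q (other pairings), all impossible. Hence [Q(γ):Q] = 4 = [Q(√38, √187):Q], so Q(γ) = Q(√38, √187).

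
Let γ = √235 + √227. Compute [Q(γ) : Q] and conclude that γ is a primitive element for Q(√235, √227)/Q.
[Q(γ) : Q] = 4 (equivalently, Q(γ) = Q(√235, √227))

Obviously Q(γ) ⊆ Q(√235, √227), and [Q(√235, √227):Q] = 4 (since 235, 227 are distinct squarefree integers > 1 with 53345 not a perfect square). To show equality we compute the minimal polynomial of γ. From γ = √235 + √227: γ^2 = 235 + 2√(53345) + 227 = 462 + 2√(53345), so γ^2 - 462 = 2√(53345); squaring, (γ^2 - 462)^2 = 4·53345, i.e. γ^4 - 924γ^2 + 213444 - 213380 = 0, i.e. γ^4 - 924γ^2 + 64 = 0. So γ is a root of x^4 - 924x^2 + 64. This polynomial is irreducible over Q: it has no rational root (each ±√235 ± √227 is irrational), and any factorization into two quadratics over Q would force √(53345) ∈ Q (pairing opposite roots) or √235, √227 ∈ Q (other pairings), all impossible. Hence [Q(γ):Q] = 4 = [Q(√235, √227):Q], so Q(γ) = Q(√235, √227).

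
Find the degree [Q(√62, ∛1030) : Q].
[Q(√62, ∛1030) : Q] = 6

Let L = Q(√62, ∛1030). Since Q(√62) ⊂ L and [Q(√62):Q] = 2, the tower law gives 2 | [L:Q]. Likewise Q(∛1030) ⊂ L with [Q(∛1030):Q] = 3 (because 1030 is not a perfect cube), so 3 | [L:Q]. As gcd(2,3) = 1, [L:Q] is divisible by 6. Conversely L is generated over Q by √62 and ∛1030, so [L:Q] ≤ 2·3 = 6. Therefore [Q(√62, ∛1030) : Q] = 6.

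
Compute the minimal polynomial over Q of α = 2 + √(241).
m_α(x) = x^2 - 4x - 237

From α - 2 = √(241), squaring gives (α - 2)^2 = 241, i.e. α^2 - 4α + 4 = 241, so α^2 - 4α - 237 = 0. The discriminant of x^2 - 4x - 237 is (-4)^2 - 4·(-237) = 16 + 948 = 964, and 4·(241) is not a perfect square in Q since 241 is squarefree and ≠ 1. Hence x^2 - 4x - 237 is irreducible over Q and is the minimal polynomial of α.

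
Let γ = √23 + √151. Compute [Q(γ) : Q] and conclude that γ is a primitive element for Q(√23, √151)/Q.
[Q(γ) : Q] = 4 (equivalently, Q(γ) = Q(√23, √151))

Obviously Q(γ) ⊆ Q(√23, √151), and [Q(√23, √151):Q] = 4 (since 23, 151 are distinct squarefree integers > 1 with 3473 not a perfect square). To show equality we compute the minimal polynomial of γ. From γ = √23 + √151: γ^2 = 23 + 2√(3473) + 151 = 174 + 2√(3473), so γ^2 - 174 = 2√(3473); squaring, (γ^2 - 174)^2 = 4·3473, i.e. γ^4 - 348γ^2 + 30276 - 13892 = 0, i.e. γ^4 - 348γ^2 + 16384 = 0. So γ is a root of x^4 - 348x^2 + 16384. This polynomial is irreducible over Q: it has no rational root (each ±√23 ± √151 is irrational), and any factorization into two quadratics over Q would force √(3473) ∈ Q (pairing opposite roots) or √23, √151 ∈ Q (other pairings), all impossible. Hence [Q(γ):Q] = 4 = [Q(√23, √151):Q], so Q(γ) = Q(√23, √151).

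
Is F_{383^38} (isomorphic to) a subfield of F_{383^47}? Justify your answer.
No: F_{383^38} is not a subfield of F_{383^47}

F_{p^m} embeds in F_{p^n} iff m | n. Here 38 ∤ 47 (since 47 = 1·38 + 9 with remainder 9 ≠ 0), so F_{383^38} is not a subfield of F_{383^47}. Equivalently: if it were, the tower law would give 38 = [F_{383^38}:F_383] dividing [F_{383^47}:F_383] = 47, contradiction.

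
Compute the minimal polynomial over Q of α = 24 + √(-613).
m_α(x) = x^2 - 48x + 1189

From α - 24 = √(-613), squaring gives (α - 24)^2 = -613, i.e. α^2 - 48α + 576 = -613, so α^2 - 48α + 1189 = 0. The discriminant of x^2 - 48x + 1189 is (-48)^2 - 4·(1189) = 2304 - 4756 = -2452, and 4·(-613) is not a perfect square in Q since -613 is squarefree and ≠ 1. Hence x^2 - 48x + 1189 is irreducible over Q and is the minimal polynomial of α.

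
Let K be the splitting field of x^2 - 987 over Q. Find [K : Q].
[K : Q] = 2

f(x) = x^2 - 987 factors as (x - √987)(x + √987). The splitting field is K = Q(√987). Since 987 is squarefree and > 1, it is not a perfect square, so x^2 - 987 is irreducible over Q and [Q(√987) : Q] = 2. Hence [K : Q] = 2.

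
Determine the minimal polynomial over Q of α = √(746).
m_α(x) = x^2 - 746

α satisfies α^2 - 746 = 0, so x^2 - 746 annihilates α. Since d = 746 is squarefree and ≠ 1, it is not a perfect square in Q, so x^2 - 746 has no rational root and is therefore irreducible over Q (a degree-2 polynomial over a field is irreducible iff it has no root). Hence m_α(x) = x^2 - 746.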